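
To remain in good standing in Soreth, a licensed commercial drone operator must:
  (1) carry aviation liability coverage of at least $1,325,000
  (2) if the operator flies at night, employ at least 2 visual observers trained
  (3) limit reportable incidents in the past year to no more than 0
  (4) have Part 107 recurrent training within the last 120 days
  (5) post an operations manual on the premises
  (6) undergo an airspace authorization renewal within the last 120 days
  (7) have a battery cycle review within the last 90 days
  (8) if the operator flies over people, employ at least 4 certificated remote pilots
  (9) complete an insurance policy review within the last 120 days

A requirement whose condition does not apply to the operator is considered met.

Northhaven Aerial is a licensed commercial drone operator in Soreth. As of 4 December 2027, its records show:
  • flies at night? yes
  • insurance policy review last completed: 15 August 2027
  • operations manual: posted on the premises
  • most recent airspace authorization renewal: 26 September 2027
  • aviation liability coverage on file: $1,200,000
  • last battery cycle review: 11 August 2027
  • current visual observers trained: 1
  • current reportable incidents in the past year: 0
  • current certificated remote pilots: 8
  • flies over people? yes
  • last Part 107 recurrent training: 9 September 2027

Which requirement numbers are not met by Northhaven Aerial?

1, 2, 7

1. aviation liability coverage $1,200,000 < $1,325,000 → not met
2. condition 'flies at night' holds; visual observers trained 1 < 2 → not met
3. reportable incidents in the past year 0 ≤ 0 → met
4. Part 107 recurrent training 86 days ago vs limit 120 → met
5. operations manual present → met
6. airspace authorization renewal 69 days ago vs limit 120 → met
7. battery cycle review 115 days ago vs limit 90 → not met
8. condition 'flies over people' holds; certificated remote pilots 8 ≥ 4 → met
9. insurance policy review 111 days ago vs limit 120 → met
Not met: 1, 2, 7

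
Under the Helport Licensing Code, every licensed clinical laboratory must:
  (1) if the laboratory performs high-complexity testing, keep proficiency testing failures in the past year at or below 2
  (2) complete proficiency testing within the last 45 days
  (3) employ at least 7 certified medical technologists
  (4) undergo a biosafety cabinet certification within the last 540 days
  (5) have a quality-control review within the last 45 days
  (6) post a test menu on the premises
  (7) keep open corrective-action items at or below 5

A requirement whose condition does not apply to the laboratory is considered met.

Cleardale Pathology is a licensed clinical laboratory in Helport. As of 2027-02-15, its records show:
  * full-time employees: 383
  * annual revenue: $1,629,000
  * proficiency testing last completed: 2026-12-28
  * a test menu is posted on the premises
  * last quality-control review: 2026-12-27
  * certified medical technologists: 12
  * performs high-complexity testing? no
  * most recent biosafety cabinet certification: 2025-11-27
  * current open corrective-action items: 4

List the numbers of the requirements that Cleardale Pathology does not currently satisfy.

2, 5

1. condition 'performs high-complexity testing' does not hold → requirement n/a → met
2. proficiency testing 49 days ago vs limit 45 → not met
3. certified medical technologists 12 ≥ 7 → met
4. biosafety cabinet certification 445 days ago vs limit 540 → met
5. quality-control review 50 days ago vs limit 45 → not met
6. test menu present → met
7. open corrective-action items 4 ≤ 5 → met
Not met: 2, 5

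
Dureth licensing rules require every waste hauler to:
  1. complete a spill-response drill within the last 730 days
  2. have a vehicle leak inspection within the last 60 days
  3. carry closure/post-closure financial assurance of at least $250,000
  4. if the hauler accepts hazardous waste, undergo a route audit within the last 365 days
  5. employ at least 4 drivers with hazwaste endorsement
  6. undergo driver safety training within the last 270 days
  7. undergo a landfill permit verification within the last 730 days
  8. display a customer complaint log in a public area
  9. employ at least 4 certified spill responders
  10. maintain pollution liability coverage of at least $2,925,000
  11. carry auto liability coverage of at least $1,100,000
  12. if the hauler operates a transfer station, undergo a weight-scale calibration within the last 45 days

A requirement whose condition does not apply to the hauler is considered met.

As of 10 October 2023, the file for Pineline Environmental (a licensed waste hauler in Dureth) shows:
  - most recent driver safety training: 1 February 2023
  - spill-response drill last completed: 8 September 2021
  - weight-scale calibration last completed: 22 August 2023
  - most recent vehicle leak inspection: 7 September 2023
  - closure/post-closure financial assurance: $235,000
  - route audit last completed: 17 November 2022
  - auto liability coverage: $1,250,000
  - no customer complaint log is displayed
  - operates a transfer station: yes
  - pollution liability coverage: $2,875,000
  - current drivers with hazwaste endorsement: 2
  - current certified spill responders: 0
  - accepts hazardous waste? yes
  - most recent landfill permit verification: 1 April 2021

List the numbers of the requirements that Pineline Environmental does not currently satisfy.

1. spill-response drill 762 days ago vs limit 730 → not met
2. vehicle leak inspection 33 days ago vs limit 60 → met
3. closure/post-closure financial assurance $235,000 < $250,000 → not met
4. condition 'accepts hazardous waste' holds; route audit 327 days ago vs limit 365 → met
5. drivers with hazwaste endorsement 2 < 4 → not met
6. driver safety training 251 days ago vs limit 270 → met
7. landfill permit verification 922 days ago vs limit 730 → not met
8. customer complaint log absent → not met
9. certified spill responders 0 < 4 → not met
10. pollution liability coverage $2,875,000 < $2,925,000 → not met
11. auto liability coverage $1,250,000 ≥ $1,100,000 → met
12. condition 'operates a transfer station' holds; weight-scale calibration 49 days ago vs limit 45 → not met
Not met: 1, 3, 5, 7, 8, 9, 10, 12

1, 3, 5, 7, 8, 9, 10, 12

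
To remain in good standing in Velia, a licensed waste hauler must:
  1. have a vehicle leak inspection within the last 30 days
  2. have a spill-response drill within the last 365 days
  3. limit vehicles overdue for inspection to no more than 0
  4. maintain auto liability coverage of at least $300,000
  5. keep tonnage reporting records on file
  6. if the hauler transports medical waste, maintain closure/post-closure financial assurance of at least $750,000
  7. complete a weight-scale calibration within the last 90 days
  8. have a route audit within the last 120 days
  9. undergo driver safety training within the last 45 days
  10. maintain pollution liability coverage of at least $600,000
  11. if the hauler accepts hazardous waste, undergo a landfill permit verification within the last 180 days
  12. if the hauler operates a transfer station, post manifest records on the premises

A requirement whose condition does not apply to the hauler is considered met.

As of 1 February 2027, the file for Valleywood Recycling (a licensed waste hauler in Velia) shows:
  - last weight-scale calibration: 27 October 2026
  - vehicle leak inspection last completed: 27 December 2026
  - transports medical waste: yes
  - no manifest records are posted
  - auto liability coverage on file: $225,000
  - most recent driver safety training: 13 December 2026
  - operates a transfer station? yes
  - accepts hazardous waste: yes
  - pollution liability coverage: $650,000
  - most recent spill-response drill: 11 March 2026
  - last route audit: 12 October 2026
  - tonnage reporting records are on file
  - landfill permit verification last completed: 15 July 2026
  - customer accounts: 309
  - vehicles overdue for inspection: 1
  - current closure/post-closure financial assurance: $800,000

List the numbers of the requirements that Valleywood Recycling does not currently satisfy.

1. vehicle leak inspection 36 days ago vs limit 30 → not met
2. spill-response drill 327 days ago vs limit 365 → met
3. vehicles overdue for inspection 1 > 0 → not met
4. auto liability coverage $225,000 < $300,000 → not met
5. tonnage reporting records present → met
6. condition 'transports medical waste' holds; closure/post-closure financial assurance $800,000 ≥ $750,000 → met
7. weight-scale calibration 97 days ago vs limit 90 → not met
8. route audit 112 days ago vs limit 120 → met
9. driver safety training 50 days ago vs limit 45 → not met
10. pollution liability coverage $650,000 ≥ $600,000 → met
11. condition 'accepts hazardous waste' holds; landfill permit verification 201 days ago vs limit 180 → not met
12. condition 'operates a transfer station' holds; manifest records absent → not met
Not met: 1, 3, 4, 7, 9, 11, 12

1, 3, 4, 7, 9, 11, 12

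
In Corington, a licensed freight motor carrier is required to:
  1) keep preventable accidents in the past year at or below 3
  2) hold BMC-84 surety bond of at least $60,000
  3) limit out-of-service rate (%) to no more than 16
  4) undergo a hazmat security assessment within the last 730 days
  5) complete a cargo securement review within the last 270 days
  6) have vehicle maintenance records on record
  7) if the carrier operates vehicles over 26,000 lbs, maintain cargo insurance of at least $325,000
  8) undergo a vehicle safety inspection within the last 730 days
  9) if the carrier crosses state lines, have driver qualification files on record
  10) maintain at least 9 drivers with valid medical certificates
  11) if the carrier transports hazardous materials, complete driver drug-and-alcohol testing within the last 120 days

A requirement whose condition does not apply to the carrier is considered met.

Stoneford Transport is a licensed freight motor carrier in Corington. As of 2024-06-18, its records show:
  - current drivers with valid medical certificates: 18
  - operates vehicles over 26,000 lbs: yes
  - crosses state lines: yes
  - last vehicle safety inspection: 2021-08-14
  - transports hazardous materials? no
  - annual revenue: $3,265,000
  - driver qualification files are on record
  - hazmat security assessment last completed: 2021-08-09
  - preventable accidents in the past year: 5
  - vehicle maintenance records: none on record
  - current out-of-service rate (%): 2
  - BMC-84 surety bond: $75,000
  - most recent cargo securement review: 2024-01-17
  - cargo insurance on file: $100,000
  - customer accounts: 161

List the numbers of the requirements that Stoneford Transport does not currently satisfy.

1. preventable accidents in the past year 5 > 3 → not met
2. BMC-84 surety bond $75,000 ≥ $60,000 → met
3. out-of-service rate (%) 2 ≤ 16 → met
4. hazmat security assessment 1044 days ago vs limit 730 → not met
5. cargo securement review 153 days ago vs limit 270 → met
6. vehicle maintenance records absent → not met
7. condition 'operates vehicles over 26,000 lbs' holds; cargo insurance $100,000 < $325,000 → not met
8. vehicle safety inspection 1039 days ago vs limit 730 → not met
9. condition 'crosses state lines' holds; driver qualification files present → met
10. drivers with valid medical certificates 18 ≥ 9 → met
11. condition 'transports hazardous materials' does not hold → requirement n/a → met
Not met: 1, 4, 6, 7, 8

1, 4, 6, 7, 8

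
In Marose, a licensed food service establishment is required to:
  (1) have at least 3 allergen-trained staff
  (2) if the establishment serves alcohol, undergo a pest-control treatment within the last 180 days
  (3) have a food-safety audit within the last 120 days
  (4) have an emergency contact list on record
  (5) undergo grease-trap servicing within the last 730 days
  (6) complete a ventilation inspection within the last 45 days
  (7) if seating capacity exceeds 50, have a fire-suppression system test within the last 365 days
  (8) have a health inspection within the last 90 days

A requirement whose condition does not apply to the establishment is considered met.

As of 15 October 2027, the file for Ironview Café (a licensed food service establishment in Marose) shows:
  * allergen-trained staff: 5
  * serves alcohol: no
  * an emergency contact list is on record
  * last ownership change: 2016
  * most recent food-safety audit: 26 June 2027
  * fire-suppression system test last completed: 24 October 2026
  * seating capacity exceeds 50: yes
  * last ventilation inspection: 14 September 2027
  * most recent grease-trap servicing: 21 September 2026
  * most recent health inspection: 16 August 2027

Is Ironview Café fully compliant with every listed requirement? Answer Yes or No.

1. allergen-trained staff 5 ≥ 3 → met
2. condition 'serves alcohol' does not hold → requirement n/a → met
3. food-safety audit 111 days ago vs limit 120 → met
4. emergency contact list present → met
5. grease-trap servicing 389 days ago vs limit 730 → met
6. ventilation inspection 31 days ago vs limit 45 → met
7. condition 'seating capacity exceeds 50' holds; fire-suppression system test 356 days ago vs limit 365 → met
8. health inspection 60 days ago vs limit 90 → met
All met.

Yes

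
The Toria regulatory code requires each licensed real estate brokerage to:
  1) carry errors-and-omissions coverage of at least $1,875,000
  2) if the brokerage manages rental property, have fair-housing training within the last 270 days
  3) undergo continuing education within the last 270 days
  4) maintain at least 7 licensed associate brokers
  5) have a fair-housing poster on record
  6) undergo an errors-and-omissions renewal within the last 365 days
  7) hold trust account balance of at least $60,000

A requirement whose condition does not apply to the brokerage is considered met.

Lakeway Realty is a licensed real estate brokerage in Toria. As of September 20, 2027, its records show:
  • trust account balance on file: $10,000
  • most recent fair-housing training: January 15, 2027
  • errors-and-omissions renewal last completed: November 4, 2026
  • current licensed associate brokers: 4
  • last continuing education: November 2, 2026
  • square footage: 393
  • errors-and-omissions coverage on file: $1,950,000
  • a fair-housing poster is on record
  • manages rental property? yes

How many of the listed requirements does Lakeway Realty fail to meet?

3

1. errors-and-omissions coverage $1,950,000 ≥ $1,875,000 → met
2. condition 'manages rental property' holds; fair-housing training 248 days ago vs limit 270 → met
3. continuing education 322 days ago vs limit 270 → not met
4. licensed associate brokers 4 < 7 → not met
5. fair-housing poster present → met
6. errors-and-omissions renewal 320 days ago vs limit 365 → met
7. trust account balance $10,000 < $60,000 → not met
Not met: 3 of 7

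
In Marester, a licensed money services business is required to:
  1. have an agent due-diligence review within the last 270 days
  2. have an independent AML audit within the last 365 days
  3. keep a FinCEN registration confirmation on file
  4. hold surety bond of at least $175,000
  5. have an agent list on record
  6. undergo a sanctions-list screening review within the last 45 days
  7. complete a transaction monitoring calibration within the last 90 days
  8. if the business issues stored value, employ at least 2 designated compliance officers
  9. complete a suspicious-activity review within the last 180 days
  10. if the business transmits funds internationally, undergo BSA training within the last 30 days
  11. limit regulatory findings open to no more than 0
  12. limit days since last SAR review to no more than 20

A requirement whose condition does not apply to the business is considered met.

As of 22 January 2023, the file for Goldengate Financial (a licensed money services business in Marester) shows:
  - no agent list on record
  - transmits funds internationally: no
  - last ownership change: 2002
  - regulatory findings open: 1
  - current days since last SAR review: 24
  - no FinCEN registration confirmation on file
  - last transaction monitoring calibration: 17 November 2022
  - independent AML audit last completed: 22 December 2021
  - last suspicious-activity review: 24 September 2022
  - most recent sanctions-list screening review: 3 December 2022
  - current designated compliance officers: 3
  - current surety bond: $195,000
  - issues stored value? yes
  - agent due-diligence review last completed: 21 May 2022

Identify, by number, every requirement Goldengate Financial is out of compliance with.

1. agent due-diligence review 246 days ago vs limit 270 → met
2. independent AML audit 396 days ago vs limit 365 → not met
3. FinCEN registration confirmation absent → not met
4. surety bond $195,000 ≥ $175,000 → met
5. agent list absent → not met
6. sanctions-list screening review 50 days ago vs limit 45 → not met
7. transaction monitoring calibration 66 days ago vs limit 90 → met
8. condition 'issues stored value' holds; designated compliance officers 3 ≥ 2 → met
9. suspicious-activity review 120 days ago vs limit 180 → met
10. condition 'transmits funds internationally' does not hold → requirement n/a → met
11. regulatory findings open 1 > 0 → not met
12. days since last SAR review 24 > 20 → not met
Not met: 2, 3, 5, 6, 11, 12

2, 3, 5, 6, 11, 12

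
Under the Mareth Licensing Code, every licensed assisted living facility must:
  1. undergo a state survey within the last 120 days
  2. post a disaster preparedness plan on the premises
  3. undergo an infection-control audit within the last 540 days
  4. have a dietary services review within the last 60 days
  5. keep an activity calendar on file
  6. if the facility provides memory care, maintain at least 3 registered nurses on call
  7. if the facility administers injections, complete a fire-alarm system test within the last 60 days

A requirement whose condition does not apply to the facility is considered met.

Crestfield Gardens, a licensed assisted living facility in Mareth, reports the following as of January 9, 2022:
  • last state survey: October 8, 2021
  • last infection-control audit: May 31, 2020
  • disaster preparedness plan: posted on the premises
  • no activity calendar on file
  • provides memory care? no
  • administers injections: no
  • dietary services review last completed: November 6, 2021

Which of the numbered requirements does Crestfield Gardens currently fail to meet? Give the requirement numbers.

3, 4, 5

1. state survey 93 days ago vs limit 120 → met
2. disaster preparedness plan present → met
3. infection-control audit 588 days ago vs limit 540 → not met
4. dietary services review 64 days ago vs limit 60 → not met
5. activity calendar absent → not met
6. condition 'provides memory care' does not hold → requirement n/a → met
7. condition 'administers injections' does not hold → requirement n/a → met
Not met: 3, 4, 5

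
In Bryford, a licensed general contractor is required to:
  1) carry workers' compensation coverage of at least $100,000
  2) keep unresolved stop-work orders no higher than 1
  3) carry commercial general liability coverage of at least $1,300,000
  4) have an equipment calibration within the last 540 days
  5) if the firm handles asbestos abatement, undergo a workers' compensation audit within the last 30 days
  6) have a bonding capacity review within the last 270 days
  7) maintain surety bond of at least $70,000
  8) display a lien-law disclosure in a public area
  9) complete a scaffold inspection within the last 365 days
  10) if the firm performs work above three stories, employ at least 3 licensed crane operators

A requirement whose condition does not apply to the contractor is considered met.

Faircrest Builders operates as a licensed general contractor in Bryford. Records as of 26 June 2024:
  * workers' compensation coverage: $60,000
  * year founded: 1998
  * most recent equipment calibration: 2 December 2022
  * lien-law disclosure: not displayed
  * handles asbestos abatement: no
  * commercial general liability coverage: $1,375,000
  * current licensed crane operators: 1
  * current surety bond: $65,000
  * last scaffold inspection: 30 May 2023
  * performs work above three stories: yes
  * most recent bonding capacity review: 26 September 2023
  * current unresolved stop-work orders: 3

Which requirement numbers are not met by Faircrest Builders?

1, 2, 4, 6, 7, 8, 9, 10

1. workers' compensation coverage $60,000 < $100,000 → not met
2. unresolved stop-work orders 3 > 1 → not met
3. commercial general liability coverage $1,375,000 ≥ $1,300,000 → met
4. equipment calibration 572 days ago vs limit 540 → not met
5. condition 'handles asbestos abatement' does not hold → requirement n/a → met
6. bonding capacity review 274 days ago vs limit 270 → not met
7. surety bond $65,000 < $70,000 → not met
8. lien-law disclosure absent → not met
9. scaffold inspection 393 days ago vs limit 365 → not met
10. condition 'performs work above three stories' holds; licensed crane operators 1 < 3 → not met
Not met: 1, 2, 4, 6, 7, 8, 9, 10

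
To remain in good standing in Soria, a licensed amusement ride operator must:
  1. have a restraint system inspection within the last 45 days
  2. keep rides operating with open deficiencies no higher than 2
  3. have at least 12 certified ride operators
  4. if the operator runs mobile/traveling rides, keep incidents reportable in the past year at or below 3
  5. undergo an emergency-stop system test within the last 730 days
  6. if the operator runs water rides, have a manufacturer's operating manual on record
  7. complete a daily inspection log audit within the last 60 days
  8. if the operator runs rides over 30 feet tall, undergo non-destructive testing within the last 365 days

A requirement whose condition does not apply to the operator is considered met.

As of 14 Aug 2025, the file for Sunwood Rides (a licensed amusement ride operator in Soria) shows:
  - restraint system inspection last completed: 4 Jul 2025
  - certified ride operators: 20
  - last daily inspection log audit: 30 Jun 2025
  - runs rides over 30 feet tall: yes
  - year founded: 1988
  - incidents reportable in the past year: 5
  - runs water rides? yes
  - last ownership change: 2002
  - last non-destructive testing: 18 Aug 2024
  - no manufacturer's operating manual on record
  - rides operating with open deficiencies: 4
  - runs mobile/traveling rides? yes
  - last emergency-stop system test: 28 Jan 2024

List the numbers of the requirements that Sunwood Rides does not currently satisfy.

1. restraint system inspection 41 days ago vs limit 45 → met
2. rides operating with open deficiencies 4 > 2 → not met
3. certified ride operators 20 ≥ 12 → met
4. condition 'runs mobile/traveling rides' holds; incidents reportable in the past year 5 > 3 → not met
5. emergency-stop system test 564 days ago vs limit 730 → met
6. condition 'runs water rides' holds; manufacturer's operating manual absent → not met
7. daily inspection log audit 45 days ago vs limit 60 → met
8. condition 'runs rides over 30 feet tall' holds; non-destructive testing 361 days ago vs limit 365 → met
Not met: 2, 4, 6

2, 4, 6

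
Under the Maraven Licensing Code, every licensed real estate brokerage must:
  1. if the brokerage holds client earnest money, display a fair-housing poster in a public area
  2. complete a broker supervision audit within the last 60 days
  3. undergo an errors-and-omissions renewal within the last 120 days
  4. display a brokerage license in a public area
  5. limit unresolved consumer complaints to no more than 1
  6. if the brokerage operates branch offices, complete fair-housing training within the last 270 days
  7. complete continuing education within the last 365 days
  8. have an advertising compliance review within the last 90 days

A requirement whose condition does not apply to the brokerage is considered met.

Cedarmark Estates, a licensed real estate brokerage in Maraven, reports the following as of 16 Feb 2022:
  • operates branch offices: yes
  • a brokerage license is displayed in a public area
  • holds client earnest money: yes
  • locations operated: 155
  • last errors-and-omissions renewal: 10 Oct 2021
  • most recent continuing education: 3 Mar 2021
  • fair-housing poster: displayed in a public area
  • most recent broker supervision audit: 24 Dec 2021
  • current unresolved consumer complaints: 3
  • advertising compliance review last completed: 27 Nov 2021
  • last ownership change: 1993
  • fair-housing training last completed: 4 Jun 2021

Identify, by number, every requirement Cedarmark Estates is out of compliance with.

3, 5

1. condition 'holds client earnest money' holds; fair-housing poster present → met
2. broker supervision audit 54 days ago vs limit 60 → met
3. errors-and-omissions renewal 129 days ago vs limit 120 → not met
4. brokerage license present → met
5. unresolved consumer complaints 3 > 1 → not met
6. condition 'operates branch offices' holds; fair-housing training 257 days ago vs limit 270 → met
7. continuing education 350 days ago vs limit 365 → met
8. advertising compliance review 81 days ago vs limit 90 → met
Not met: 3, 5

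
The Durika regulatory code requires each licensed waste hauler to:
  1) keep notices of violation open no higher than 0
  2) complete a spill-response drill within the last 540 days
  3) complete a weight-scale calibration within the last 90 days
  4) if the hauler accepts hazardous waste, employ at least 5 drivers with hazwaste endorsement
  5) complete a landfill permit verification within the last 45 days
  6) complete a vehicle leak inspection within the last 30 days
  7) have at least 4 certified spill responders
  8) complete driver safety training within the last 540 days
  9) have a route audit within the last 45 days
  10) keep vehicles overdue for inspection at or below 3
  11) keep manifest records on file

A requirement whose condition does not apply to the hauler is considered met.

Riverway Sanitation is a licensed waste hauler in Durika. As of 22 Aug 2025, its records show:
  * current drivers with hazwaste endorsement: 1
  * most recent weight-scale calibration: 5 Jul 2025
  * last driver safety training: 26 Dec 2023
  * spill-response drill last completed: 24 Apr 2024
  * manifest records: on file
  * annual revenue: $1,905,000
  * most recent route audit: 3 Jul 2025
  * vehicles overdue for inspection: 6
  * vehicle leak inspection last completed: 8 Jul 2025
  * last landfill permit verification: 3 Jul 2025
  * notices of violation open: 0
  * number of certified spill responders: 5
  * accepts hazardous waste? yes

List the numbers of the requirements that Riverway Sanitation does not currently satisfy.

1. notices of violation open 0 ≤ 0 → met
2. spill-response drill 485 days ago vs limit 540 → met
3. weight-scale calibration 48 days ago vs limit 90 → met
4. condition 'accepts hazardous waste' holds; drivers with hazwaste endorsement 1 < 5 → not met
5. landfill permit verification 50 days ago vs limit 45 → not met
6. vehicle leak inspection 45 days ago vs limit 30 → not met
7. certified spill responders 5 ≥ 4 → met
8. driver safety training 605 days ago vs limit 540 → not met
9. route audit 50 days ago vs limit 45 → not met
10. vehicles overdue for inspection 6 > 3 → not met
11. manifest records present → met
Not met: 4, 5, 6, 8, 9, 10

4, 5, 6, 8, 9, 10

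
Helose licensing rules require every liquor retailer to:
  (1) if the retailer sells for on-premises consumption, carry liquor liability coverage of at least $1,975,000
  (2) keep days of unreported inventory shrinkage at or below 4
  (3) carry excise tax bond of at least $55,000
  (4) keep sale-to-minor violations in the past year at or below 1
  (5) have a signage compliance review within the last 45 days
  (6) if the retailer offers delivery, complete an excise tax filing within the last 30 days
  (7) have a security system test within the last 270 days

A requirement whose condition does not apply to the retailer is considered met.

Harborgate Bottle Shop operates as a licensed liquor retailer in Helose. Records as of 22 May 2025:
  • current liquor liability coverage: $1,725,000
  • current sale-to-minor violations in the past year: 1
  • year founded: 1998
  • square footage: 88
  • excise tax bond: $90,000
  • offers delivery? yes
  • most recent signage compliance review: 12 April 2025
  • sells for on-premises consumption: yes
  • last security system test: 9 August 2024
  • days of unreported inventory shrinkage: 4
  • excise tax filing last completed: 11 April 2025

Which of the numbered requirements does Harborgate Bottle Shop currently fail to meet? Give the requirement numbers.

1. condition 'sells for on-premises consumption' holds; liquor liability coverage $1,725,000 < $1,975,000 → not met
2. days of unreported inventory shrinkage 4 ≤ 4 → met
3. excise tax bond $90,000 ≥ $55,000 → met
4. sale-to-minor violations in the past year 1 ≤ 1 → met
5. signage compliance review 40 days ago vs limit 45 → met
6. condition 'offers delivery' holds; excise tax filing 41 days ago vs limit 30 → not met
7. security system test 286 days ago vs limit 270 → not met
Not met: 1, 6, 7

1, 6, 7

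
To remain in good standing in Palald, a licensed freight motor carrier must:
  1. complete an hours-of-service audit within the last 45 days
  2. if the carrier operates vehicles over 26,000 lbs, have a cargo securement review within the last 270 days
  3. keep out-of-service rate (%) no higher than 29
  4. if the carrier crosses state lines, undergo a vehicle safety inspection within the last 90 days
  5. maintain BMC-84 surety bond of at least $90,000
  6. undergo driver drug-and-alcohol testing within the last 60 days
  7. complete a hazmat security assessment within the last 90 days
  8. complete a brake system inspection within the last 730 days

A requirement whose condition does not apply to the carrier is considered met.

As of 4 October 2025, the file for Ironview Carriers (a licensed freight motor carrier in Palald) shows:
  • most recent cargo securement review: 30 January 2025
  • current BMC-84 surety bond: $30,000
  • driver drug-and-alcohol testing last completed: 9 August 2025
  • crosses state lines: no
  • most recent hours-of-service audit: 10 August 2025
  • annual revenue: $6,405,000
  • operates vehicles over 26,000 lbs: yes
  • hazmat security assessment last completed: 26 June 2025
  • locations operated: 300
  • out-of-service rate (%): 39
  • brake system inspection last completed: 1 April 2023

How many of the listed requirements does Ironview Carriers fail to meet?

1. hours-of-service audit 55 days ago vs limit 45 → not met
2. condition 'operates vehicles over 26,000 lbs' holds; cargo securement review 247 days ago vs limit 270 → met
3. out-of-service rate (%) 39 > 29 → not met
4. condition 'crosses state lines' does not hold → requirement n/a → met
5. BMC-84 surety bond $30,000 < $90,000 → not met
6. driver drug-and-alcohol testing 56 days ago vs limit 60 → met
7. hazmat security assessment 100 days ago vs limit 90 → not met
8. brake system inspection 917 days ago vs limit 730 → not met
Not met: 5 of 8

5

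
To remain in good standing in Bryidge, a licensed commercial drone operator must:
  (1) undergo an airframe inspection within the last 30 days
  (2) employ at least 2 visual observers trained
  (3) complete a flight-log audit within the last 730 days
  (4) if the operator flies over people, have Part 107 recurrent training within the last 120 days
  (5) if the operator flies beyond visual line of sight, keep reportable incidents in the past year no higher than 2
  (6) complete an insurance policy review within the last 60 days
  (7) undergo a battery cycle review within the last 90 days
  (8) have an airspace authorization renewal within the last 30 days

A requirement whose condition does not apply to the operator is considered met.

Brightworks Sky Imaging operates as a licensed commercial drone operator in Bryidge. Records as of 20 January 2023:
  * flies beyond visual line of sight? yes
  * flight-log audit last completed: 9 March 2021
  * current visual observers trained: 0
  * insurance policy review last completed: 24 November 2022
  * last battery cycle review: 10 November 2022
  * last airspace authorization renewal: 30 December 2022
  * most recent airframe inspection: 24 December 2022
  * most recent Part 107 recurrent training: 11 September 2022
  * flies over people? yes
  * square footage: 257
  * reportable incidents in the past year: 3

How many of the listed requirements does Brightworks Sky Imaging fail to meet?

1. airframe inspection 27 days ago vs limit 30 → met
2. visual observers trained 0 < 2 → not met
3. flight-log audit 682 days ago vs limit 730 → met
4. condition 'flies over people' holds; Part 107 recurrent training 131 days ago vs limit 120 → not met
5. condition 'flies beyond visual line of sight' holds; reportable incidents in the past year 3 > 2 → not met
6. insurance policy review 57 days ago vs limit 60 → met
7. battery cycle review 71 days ago vs limit 90 → met
8. airspace authorization renewal 21 days ago vs limit 30 → met
Not met: 3 of 8

3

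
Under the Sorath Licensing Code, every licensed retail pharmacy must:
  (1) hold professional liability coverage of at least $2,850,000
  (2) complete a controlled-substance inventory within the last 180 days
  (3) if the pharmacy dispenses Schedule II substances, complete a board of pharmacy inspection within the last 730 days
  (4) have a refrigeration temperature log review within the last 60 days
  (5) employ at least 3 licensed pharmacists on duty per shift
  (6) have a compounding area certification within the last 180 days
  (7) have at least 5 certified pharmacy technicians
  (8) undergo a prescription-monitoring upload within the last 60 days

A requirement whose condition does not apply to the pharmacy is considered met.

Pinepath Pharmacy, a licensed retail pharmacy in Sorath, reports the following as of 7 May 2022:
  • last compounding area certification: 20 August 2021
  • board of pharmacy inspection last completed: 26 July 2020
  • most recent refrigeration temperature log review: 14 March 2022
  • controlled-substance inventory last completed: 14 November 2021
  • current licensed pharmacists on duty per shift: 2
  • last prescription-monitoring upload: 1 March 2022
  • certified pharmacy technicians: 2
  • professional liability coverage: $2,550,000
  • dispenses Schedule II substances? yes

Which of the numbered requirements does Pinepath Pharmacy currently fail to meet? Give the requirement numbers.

1. professional liability coverage $2,550,000 < $2,850,000 → not met
2. controlled-substance inventory 174 days ago vs limit 180 → met
3. condition 'dispenses Schedule II substances' holds; board of pharmacy inspection 650 days ago vs limit 730 → met
4. refrigeration temperature log review 54 days ago vs limit 60 → met
5. licensed pharmacists on duty per shift 2 < 3 → not met
6. compounding area certification 260 days ago vs limit 180 → not met
7. certified pharmacy technicians 2 < 5 → not met
8. prescription-monitoring upload 67 days ago vs limit 60 → not met
Not met: 1, 5, 6, 7, 8

1, 5, 6, 7, 8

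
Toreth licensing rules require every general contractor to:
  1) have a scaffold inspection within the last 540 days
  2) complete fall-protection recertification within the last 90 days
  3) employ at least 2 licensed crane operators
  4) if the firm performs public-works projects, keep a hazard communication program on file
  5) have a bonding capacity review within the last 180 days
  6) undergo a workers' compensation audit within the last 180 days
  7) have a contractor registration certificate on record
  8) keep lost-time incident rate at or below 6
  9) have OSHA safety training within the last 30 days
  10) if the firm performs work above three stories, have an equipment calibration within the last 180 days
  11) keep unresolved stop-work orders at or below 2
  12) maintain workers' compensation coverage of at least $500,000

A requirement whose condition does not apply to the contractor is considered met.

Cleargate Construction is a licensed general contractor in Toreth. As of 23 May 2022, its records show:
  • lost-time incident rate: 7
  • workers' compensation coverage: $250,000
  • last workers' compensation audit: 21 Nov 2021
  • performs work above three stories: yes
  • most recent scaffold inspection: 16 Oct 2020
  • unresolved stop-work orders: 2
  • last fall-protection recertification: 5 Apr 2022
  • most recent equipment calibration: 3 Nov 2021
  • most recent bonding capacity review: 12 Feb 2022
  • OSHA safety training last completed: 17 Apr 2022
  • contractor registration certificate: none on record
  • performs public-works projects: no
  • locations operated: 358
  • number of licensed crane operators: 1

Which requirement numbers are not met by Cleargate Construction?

1. scaffold inspection 584 days ago vs limit 540 → not met
2. fall-protection recertification 48 days ago vs limit 90 → met
3. licensed crane operators 1 < 2 → not met
4. condition 'performs public-works projects' does not hold → requirement n/a → met
5. bonding capacity review 100 days ago vs limit 180 → met
6. workers' compensation audit 183 days ago vs limit 180 → not met
7. contractor registration certificate absent → not met
8. lost-time incident rate 7 > 6 → not met
9. OSHA safety training 36 days ago vs limit 30 → not met
10. condition 'performs work above three stories' holds; equipment calibration 201 days ago vs limit 180 → not met
11. unresolved stop-work orders 2 ≤ 2 → met
12. workers' compensation coverage $250,000 < $500,000 → not met
Not met: 1, 3, 6, 7, 8, 9, 10, 12

1, 3, 6, 7, 8, 9, 10, 12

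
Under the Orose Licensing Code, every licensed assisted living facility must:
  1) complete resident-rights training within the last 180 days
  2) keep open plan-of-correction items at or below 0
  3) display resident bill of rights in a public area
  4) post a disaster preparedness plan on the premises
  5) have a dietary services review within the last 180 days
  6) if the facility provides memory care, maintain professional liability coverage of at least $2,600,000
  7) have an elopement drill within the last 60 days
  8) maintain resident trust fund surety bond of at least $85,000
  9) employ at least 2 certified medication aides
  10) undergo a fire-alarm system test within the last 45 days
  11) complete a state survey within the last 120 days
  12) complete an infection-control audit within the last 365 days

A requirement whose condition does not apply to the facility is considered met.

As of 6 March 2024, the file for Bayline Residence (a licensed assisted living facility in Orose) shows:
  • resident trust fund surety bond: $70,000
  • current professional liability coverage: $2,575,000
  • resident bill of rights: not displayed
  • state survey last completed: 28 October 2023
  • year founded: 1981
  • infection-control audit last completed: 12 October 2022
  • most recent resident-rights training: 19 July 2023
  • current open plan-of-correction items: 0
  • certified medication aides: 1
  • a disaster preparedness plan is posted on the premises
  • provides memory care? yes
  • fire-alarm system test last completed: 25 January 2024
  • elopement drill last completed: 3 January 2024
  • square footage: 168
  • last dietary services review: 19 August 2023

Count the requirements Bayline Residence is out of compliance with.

1. resident-rights training 231 days ago vs limit 180 → not met
2. open plan-of-correction items 0 ≤ 0 → met
3. resident bill of rights absent → not met
4. disaster preparedness plan present → met
5. dietary services review 200 days ago vs limit 180 → not met
6. condition 'provides memory care' holds; professional liability coverage $2,575,000 < $2,600,000 → not met
7. elopement drill 63 days ago vs limit 60 → not met
8. resident trust fund surety bond $70,000 < $85,000 → not met
9. certified medication aides 1 < 2 → not met
10. fire-alarm system test 41 days ago vs limit 45 → met
11. state survey 130 days ago vs limit 120 → not met
12. infection-control audit 511 days ago vs limit 365 → not met
Not met: 9 of 12

9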